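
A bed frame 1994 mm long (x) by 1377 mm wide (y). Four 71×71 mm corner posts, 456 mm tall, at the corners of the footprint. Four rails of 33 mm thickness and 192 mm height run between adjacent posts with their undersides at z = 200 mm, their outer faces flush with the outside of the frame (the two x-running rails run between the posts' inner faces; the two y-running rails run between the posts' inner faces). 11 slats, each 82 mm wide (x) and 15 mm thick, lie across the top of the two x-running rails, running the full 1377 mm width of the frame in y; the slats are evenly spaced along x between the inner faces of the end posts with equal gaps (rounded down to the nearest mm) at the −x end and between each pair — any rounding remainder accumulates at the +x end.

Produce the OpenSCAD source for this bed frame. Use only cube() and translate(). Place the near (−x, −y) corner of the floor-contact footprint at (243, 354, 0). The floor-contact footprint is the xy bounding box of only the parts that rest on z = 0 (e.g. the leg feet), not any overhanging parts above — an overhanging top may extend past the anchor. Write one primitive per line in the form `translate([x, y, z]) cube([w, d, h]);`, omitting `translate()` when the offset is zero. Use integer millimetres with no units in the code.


translate([243, 354, 0]) cube([71, 71, 456]);
translate([243, 1660, 0]) cube([71, 71, 456]);
translate([2166, 354, 0]) cube([71, 71, 456]);
translate([2166, 1660, 0]) cube([71, 71, 456]);
translate([314, 354, 200]) cube([1852, 33, 192]);
translate([314, 1698, 200]) cube([1852, 33, 192]);
translate([243, 425, 200]) cube([33, 1235, 192]);
translate([2204, 425, 200]) cube([33, 1235, 192]);
translate([393, 354, 392]) cube([82, 1377, 15]);
translate([554, 354, 392]) cube([82, 1377, 15]);
translate([715, 354, 392]) cube([82, 1377, 15]);
translate([876, 354, 392]) cube([82, 1377, 15]);
translate([1037, 354, 392]) cube([82, 1377, 15]);
translate([1198, 354, 392]) cube([82, 1377, 15]);
translate([1359, 354, 392]) cube([82, 1377, 15]);
translate([1520, 354, 392]) cube([82, 1377, 15]);
translate([1681, 354, 392]) cube([82, 1377, 15]);
translate([1842, 354, 392]) cube([82, 1377, 15]);
translate([2003, 354, 392]) cube([82, 1377, 15]);


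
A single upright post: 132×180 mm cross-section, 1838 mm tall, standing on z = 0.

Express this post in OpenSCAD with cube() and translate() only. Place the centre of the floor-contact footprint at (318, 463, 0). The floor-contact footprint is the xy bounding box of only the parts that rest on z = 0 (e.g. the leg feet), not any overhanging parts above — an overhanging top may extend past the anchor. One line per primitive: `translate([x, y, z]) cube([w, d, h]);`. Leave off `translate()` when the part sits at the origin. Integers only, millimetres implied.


translate([252, 373, 0]) cube([132, 180, 1838]);


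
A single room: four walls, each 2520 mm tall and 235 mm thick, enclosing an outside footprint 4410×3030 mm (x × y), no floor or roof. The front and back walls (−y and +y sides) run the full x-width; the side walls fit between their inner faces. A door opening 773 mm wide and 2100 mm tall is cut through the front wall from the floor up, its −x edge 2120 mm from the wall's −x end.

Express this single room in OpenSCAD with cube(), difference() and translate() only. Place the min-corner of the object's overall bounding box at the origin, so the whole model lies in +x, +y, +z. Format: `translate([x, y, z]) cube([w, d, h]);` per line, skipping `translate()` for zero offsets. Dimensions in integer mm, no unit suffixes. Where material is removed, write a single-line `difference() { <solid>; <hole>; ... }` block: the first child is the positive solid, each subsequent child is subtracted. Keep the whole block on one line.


difference() { cube([4410, 235, 2520]); translate([2120, 0, 0]) cube([773, 235, 2100]); }
translate([0, 2795, 0]) cube([4410, 235, 2520]);
translate([0, 235, 0]) cube([235, 2560, 2520]);
translate([4175, 235, 0]) cube([235, 2560, 2520]);


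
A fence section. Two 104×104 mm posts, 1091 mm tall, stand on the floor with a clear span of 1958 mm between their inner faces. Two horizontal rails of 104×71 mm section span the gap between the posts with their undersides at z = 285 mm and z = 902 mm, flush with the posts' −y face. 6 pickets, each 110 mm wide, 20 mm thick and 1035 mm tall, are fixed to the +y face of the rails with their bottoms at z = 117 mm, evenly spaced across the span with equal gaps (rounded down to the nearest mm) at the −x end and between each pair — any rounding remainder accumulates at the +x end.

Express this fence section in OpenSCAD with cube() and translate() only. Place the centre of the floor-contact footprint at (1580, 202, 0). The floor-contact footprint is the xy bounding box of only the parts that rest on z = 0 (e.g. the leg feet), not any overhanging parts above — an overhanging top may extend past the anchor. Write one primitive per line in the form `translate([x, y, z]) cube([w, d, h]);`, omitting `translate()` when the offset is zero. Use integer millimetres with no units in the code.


translate([497, 150, 0]) cube([104, 104, 1091]);
translate([2559, 150, 0]) cube([104, 104, 1091]);
translate([601, 150, 285]) cube([1958, 104, 71]);
translate([601, 150, 902]) cube([1958, 104, 71]);
translate([786, 254, 117]) cube([110, 20, 1035]);
translate([1081, 254, 117]) cube([110, 20, 1035]);
translate([1376, 254, 117]) cube([110, 20, 1035]);
translate([1671, 254, 117]) cube([110, 20, 1035]);
translate([1966, 254, 117]) cube([110, 20, 1035]);
translate([2261, 254, 117]) cube([110, 20, 1035]);


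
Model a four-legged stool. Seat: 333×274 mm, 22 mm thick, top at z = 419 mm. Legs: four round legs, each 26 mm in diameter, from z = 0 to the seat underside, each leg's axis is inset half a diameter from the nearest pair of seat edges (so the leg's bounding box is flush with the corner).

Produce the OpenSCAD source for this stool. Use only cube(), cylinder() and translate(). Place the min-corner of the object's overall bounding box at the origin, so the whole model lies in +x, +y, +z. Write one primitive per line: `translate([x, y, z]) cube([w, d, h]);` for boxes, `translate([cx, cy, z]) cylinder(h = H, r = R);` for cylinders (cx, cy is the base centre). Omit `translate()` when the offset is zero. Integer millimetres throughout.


translate([0, 0, 397]) cube([333, 274, 22]);
translate([13, 13, 0]) cylinder(h = 397, r = 13);
translate([320, 13, 0]) cylinder(h = 397, r = 13);
translate([13, 261, 0]) cylinder(h = 397, r = 13);
translate([320, 261, 0]) cylinder(h = 397, r = 13);


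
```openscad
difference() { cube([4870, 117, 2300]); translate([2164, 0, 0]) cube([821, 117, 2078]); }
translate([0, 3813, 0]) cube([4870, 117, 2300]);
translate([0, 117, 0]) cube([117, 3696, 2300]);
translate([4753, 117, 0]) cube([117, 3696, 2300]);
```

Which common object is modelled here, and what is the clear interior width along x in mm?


A single room. The interior width is 4636 mm.

Four walls enclosing a rectangle with a door in the front wall — a room. Outside width 4870 minus two 117 mm walls gives 4636 mm.


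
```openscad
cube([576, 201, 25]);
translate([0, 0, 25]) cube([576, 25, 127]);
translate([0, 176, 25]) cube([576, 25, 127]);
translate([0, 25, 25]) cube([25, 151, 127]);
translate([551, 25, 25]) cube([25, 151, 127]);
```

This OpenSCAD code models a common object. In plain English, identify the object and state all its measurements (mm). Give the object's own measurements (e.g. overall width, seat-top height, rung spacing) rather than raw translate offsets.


An open-topped rectangular box: outside dimensions 576×201×152 mm, with a uniform wall and base thickness of 25 mm. The base is a full 576×201 slab on the floor; four walls sit on top of the base. The front and back walls (the −y and +y sides) span the full width; the two side walls fit between them.


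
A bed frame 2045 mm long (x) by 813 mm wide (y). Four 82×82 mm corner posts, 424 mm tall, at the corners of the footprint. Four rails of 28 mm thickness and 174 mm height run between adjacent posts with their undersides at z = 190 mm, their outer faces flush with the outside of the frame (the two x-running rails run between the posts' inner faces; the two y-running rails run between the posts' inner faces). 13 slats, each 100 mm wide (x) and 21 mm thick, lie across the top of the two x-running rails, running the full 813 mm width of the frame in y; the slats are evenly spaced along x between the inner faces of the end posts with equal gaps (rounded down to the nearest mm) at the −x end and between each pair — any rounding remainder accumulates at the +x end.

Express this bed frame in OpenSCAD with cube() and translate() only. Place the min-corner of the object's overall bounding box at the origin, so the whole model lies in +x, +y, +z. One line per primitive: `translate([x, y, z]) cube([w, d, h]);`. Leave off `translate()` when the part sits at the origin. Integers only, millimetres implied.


cube([82, 82, 424]);
translate([0, 731, 0]) cube([82, 82, 424]);
translate([1963, 0, 0]) cube([82, 82, 424]);
translate([1963, 731, 0]) cube([82, 82, 424]);
translate([82, 0, 190]) cube([1881, 28, 174]);
translate([82, 785, 190]) cube([1881, 28, 174]);
translate([0, 82, 190]) cube([28, 649, 174]);
translate([2017, 82, 190]) cube([28, 649, 174]);
translate([123, 0, 364]) cube([100, 813, 21]);
translate([264, 0, 364]) cube([100, 813, 21]);
translate([405, 0, 364]) cube([100, 813, 21]);
translate([546, 0, 364]) cube([100, 813, 21]);
translate([687, 0, 364]) cube([100, 813, 21]);
translate([828, 0, 364]) cube([100, 813, 21]);
translate([969, 0, 364]) cube([100, 813, 21]);
translate([1110, 0, 364]) cube([100, 813, 21]);
translate([1251, 0, 364]) cube([100, 813, 21]);
translate([1392, 0, 364]) cube([100, 813, 21]);
translate([1533, 0, 364]) cube([100, 813, 21]);
translate([1674, 0, 364]) cube([100, 813, 21]);
translate([1815, 0, 364]) cube([100, 813, 21]);


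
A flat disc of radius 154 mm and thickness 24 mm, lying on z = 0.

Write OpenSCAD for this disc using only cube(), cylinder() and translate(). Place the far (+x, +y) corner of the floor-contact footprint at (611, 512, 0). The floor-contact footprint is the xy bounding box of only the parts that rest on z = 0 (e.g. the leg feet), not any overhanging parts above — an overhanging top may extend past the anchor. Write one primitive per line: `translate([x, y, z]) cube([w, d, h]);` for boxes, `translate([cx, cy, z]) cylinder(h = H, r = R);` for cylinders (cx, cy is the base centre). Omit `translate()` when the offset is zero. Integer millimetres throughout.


translate([457, 358, 0]) cylinder(h = 24, r = 154);


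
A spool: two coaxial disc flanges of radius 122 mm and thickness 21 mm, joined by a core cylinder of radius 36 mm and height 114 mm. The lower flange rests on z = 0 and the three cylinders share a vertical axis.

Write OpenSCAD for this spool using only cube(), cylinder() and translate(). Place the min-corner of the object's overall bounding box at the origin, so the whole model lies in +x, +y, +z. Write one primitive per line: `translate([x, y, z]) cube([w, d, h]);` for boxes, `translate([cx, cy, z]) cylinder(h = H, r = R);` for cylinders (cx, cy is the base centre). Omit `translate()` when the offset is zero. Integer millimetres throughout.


translate([122, 122, 0]) cylinder(h = 21, r = 122);
translate([122, 122, 21]) cylinder(h = 114, r = 36);
translate([122, 122, 135]) cylinder(h = 21, r = 122);


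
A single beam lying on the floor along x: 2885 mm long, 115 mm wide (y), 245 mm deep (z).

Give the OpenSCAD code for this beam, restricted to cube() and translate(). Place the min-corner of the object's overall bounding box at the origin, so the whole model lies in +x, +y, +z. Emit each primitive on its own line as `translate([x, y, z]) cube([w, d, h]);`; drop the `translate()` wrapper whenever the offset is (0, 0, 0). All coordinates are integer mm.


cube([2885, 115, 245]);


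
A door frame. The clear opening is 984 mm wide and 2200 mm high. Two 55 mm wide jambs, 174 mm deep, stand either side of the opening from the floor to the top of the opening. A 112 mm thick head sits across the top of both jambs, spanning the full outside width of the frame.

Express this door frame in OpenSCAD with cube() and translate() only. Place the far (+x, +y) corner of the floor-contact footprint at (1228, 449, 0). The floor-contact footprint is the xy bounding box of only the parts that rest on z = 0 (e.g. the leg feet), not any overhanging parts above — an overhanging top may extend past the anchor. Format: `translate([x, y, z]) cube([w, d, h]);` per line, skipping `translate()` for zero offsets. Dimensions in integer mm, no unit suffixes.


translate([134, 275, 0]) cube([55, 174, 2200]);
translate([1173, 275, 0]) cube([55, 174, 2200]);
translate([134, 275, 2200]) cube([1094, 174, 112]);


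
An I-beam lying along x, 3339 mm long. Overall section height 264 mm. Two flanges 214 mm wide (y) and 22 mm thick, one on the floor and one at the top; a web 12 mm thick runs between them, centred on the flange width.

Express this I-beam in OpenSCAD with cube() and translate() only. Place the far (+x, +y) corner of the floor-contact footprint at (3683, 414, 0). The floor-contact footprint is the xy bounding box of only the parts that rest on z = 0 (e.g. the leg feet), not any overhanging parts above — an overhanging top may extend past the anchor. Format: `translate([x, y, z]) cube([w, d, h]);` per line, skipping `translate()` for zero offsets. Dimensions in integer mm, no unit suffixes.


translate([344, 200, 0]) cube([3339, 214, 22]);
translate([344, 301, 22]) cube([3339, 12, 220]);
translate([344, 200, 242]) cube([3339, 214, 22]);


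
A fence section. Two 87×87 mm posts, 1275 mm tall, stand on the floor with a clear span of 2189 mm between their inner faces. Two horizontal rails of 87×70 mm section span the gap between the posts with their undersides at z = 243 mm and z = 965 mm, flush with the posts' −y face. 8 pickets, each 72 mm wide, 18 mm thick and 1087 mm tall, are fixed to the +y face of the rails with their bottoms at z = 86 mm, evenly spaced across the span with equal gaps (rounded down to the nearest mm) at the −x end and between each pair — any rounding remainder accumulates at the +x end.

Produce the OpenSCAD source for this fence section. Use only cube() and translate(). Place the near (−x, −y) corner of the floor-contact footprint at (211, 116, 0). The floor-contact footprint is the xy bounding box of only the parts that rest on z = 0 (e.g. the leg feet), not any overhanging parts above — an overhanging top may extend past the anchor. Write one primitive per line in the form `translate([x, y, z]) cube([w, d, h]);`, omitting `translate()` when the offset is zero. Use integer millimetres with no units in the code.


translate([211, 116, 0]) cube([87, 87, 1275]);
translate([2487, 116, 0]) cube([87, 87, 1275]);
translate([298, 116, 243]) cube([2189, 87, 70]);
translate([298, 116, 965]) cube([2189, 87, 70]);
translate([477, 203, 86]) cube([72, 18, 1087]);
translate([728, 203, 86]) cube([72, 18, 1087]);
translate([979, 203, 86]) cube([72, 18, 1087]);
translate([1230, 203, 86]) cube([72, 18, 1087]);
translate([1481, 203, 86]) cube([72, 18, 1087]);
translate([1732, 203, 86]) cube([72, 18, 1087]);
translate([1983, 203, 86]) cube([72, 18, 1087]);
translate([2234, 203, 86]) cube([72, 18, 1087]);


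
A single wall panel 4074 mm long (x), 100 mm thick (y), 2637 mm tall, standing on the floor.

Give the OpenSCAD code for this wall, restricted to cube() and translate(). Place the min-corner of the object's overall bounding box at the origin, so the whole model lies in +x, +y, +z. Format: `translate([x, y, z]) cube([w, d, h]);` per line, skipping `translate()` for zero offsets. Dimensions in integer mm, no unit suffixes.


cube([4074, 100, 2637]);


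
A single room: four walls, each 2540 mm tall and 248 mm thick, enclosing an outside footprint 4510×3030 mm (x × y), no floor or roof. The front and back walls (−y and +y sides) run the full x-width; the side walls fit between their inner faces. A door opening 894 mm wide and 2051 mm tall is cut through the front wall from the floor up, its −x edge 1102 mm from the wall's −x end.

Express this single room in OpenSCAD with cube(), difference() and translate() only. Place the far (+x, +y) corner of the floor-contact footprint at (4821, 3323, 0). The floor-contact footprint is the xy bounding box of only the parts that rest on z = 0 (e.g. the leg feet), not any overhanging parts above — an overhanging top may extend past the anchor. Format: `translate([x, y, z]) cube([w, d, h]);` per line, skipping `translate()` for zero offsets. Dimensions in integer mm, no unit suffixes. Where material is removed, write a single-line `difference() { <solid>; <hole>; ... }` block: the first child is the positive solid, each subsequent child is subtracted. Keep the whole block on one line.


difference() { translate([311, 293, 0]) cube([4510, 248, 2540]); translate([1413, 293, 0]) cube([894, 248, 2051]); }
translate([311, 3075, 0]) cube([4510, 248, 2540]);
translate([311, 541, 0]) cube([248, 2534, 2540]);
translate([4573, 541, 0]) cube([248, 2534, 2540]);


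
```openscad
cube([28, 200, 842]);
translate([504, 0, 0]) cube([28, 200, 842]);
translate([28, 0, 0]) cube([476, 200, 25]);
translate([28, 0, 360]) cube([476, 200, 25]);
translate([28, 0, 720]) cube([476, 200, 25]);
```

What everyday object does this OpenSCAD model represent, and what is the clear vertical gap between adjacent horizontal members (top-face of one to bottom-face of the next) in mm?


A bookshelf. The clear shelf gap is 335 mm.

Two tall side panels with 3 horizontal boards between them — a bookshelf. The first two shelf undersides are at z = 0 and z = 360; with shelf thickness 25, the clear gap is 360 − 0 − 25 = 335 mm.


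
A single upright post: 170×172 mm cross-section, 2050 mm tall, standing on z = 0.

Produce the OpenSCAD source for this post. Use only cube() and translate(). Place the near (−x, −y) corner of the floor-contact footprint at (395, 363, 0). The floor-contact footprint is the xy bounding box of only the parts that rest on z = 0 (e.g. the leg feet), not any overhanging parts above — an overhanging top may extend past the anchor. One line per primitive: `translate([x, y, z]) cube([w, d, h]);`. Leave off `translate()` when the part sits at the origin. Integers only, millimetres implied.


translate([395, 363, 0]) cube([170, 172, 2050]);


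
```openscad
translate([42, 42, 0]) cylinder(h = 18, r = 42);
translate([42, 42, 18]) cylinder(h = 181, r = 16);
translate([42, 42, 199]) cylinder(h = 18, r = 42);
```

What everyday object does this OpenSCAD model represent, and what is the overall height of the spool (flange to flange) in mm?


A spool. The overall height is 217 mm.

Three coaxial cylinders, large–small–large — a spool. Two 18 mm flanges and a 181 mm core give 18 + 181 + 18 = 217 mm.


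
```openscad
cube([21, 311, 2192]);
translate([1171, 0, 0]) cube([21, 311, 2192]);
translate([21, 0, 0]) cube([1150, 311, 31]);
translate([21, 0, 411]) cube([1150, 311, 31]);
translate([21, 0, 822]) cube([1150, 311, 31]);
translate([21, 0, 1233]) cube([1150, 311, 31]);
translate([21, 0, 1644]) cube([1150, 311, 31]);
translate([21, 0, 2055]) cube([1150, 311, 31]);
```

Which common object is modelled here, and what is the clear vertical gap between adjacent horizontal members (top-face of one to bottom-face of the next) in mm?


A bookshelf. The clear shelf gap is 380 mm.

Two tall side panels with 6 horizontal boards between them — a bookshelf. The first two shelf undersides are at z = 0 and z = 411; with shelf thickness 31, the clear gap is 411 − 0 − 31 = 380 mm.


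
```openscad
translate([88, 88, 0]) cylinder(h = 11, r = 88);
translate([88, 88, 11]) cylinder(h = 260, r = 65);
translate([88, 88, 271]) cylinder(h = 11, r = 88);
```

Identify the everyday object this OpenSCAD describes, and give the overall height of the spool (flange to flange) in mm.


A spool. The overall height is 282 mm.

Three coaxial cylinders, large–small–large — a spool. Two 11 mm flanges and a 260 mm core give 11 + 260 + 11 = 282 mm.


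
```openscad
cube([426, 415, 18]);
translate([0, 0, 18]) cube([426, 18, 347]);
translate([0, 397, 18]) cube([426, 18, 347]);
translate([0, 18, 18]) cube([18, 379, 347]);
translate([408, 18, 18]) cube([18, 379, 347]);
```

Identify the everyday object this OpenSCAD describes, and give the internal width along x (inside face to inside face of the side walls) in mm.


An open box. The internal width is 390 mm.

A 426×415 base slab with four walls standing on it — an open box. The base is 426 mm wide and the walls are 18 mm thick, so the internal width is 426 − 2 × 18 = 390 mm.


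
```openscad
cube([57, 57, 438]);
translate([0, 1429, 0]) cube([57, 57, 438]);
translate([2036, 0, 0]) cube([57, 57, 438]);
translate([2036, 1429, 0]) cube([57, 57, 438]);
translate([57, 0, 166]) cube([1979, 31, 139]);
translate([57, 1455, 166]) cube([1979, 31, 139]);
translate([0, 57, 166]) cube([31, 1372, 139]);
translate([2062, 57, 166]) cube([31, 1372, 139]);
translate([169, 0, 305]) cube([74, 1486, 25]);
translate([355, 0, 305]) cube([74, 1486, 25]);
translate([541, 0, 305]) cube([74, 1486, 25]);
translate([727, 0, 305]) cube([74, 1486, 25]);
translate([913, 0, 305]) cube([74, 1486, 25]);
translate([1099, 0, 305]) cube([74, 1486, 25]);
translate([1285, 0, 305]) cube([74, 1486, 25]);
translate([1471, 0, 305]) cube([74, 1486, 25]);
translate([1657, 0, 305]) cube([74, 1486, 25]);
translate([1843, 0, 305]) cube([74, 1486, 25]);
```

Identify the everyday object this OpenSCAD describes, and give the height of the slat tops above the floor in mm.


A bed frame. The slat-top height is 330 mm.

Four posts, four rails, and a row of slats — a bed frame. Slats sit on the rails at z = 166 + 139 = 305; with slat thickness 25, the top is 330 mm.


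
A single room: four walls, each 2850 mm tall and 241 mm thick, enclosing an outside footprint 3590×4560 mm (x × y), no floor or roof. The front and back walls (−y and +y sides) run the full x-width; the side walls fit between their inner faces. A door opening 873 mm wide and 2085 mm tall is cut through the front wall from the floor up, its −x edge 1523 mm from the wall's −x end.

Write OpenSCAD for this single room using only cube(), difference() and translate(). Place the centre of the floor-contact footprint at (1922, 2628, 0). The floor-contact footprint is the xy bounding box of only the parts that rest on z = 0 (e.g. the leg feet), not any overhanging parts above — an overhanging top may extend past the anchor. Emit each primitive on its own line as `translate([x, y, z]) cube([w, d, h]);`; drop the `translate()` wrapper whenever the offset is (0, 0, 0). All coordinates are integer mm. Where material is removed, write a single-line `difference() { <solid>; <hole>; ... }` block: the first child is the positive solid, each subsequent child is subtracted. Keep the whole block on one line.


difference() { translate([127, 348, 0]) cube([3590, 241, 2850]); translate([1650, 348, 0]) cube([873, 241, 2085]); }
translate([127, 4667, 0]) cube([3590, 241, 2850]);
translate([127, 589, 0]) cube([241, 4078, 2850]);
translate([3476, 589, 0]) cube([241, 4078, 2850]);


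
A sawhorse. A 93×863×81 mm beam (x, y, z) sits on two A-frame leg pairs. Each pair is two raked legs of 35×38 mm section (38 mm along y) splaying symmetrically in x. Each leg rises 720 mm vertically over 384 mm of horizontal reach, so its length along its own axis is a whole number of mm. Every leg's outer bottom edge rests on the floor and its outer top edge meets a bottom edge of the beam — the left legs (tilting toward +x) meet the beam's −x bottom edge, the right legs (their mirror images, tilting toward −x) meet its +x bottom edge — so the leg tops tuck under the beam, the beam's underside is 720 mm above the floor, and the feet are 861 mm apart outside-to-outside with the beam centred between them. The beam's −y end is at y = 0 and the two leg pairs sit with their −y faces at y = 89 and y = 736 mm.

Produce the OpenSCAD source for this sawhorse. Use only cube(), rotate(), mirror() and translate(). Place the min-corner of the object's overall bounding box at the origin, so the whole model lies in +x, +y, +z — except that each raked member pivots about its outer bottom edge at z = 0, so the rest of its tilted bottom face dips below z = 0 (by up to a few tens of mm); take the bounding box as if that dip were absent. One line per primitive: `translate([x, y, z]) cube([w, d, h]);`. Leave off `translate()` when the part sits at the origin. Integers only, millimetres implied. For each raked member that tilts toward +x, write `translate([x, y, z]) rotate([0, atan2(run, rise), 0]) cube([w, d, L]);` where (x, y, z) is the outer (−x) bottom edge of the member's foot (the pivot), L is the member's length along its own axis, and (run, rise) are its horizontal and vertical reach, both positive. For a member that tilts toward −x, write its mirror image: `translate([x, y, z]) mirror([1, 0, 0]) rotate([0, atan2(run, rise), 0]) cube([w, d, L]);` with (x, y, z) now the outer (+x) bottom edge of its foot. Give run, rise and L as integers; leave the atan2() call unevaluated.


translate([384, 0, 720]) cube([93, 863, 81]);
translate([0, 89, 0]) rotate([0, atan2(384, 720), 0]) cube([35, 38, 816]);
translate([861, 89, 0]) mirror([1, 0, 0]) rotate([0, atan2(384, 720), 0]) cube([35, 38, 816]);
translate([0, 736, 0]) rotate([0, atan2(384, 720), 0]) cube([35, 38, 816]);
translate([861, 736, 0]) mirror([1, 0, 0]) rotate([0, atan2(384, 720), 0]) cube([35, 38, 816]);


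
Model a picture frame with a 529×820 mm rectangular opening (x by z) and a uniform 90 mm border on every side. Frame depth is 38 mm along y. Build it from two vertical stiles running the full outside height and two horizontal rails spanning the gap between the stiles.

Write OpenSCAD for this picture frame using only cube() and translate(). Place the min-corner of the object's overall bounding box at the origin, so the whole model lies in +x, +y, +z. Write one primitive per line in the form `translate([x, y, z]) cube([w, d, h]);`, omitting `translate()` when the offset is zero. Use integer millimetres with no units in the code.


cube([90, 38, 1000]);
translate([619, 0, 0]) cube([90, 38, 1000]);
translate([90, 0, 0]) cube([529, 38, 90]);
translate([90, 0, 910]) cube([529, 38, 90]);


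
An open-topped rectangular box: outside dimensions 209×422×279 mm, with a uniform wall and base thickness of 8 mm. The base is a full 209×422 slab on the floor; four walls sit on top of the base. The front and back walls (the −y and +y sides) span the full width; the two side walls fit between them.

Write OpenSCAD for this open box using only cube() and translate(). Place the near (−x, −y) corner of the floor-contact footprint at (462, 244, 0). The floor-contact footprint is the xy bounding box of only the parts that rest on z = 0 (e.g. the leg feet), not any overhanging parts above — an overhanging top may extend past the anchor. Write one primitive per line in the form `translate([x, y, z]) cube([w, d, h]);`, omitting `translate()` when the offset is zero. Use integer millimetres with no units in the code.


translate([462, 244, 0]) cube([209, 422, 8]);
translate([462, 244, 8]) cube([209, 8, 271]);
translate([462, 658, 8]) cube([209, 8, 271]);
translate([462, 252, 8]) cube([8, 406, 271]);
translate([663, 252, 8]) cube([8, 406, 271]);


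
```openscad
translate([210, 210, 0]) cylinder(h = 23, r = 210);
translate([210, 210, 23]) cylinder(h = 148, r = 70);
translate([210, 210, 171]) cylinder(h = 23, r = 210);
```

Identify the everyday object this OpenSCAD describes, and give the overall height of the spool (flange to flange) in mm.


A spool. The overall height is 194 mm.

Three coaxial cylinders, large–small–large — a spool. Two 23 mm flanges and a 148 mm core give 23 + 148 + 23 = 194 mm.


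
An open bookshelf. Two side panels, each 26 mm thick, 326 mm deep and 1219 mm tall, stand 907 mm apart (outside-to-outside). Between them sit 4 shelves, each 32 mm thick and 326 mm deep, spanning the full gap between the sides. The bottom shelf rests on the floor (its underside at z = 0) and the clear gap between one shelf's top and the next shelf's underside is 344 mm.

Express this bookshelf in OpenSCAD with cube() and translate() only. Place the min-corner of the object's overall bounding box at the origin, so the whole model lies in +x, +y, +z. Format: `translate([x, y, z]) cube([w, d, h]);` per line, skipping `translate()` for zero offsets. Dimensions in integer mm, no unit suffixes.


cube([26, 326, 1219]);
translate([881, 0, 0]) cube([26, 326, 1219]);
translate([26, 0, 0]) cube([855, 326, 32]);
translate([26, 0, 376]) cube([855, 326, 32]);
translate([26, 0, 752]) cube([855, 326, 32]);
translate([26, 0, 1128]) cube([855, 326, 32]);


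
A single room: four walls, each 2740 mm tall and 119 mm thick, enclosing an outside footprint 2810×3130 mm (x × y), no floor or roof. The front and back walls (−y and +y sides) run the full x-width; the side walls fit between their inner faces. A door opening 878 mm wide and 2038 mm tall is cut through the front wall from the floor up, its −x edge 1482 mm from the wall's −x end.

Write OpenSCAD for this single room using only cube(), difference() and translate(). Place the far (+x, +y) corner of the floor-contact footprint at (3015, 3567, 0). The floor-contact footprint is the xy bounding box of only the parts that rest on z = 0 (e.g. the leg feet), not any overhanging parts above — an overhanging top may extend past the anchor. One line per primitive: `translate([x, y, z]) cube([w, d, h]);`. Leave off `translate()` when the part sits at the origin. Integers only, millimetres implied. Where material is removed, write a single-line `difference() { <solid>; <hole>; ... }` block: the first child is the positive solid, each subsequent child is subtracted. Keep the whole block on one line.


difference() { translate([205, 437, 0]) cube([2810, 119, 2740]); translate([1687, 437, 0]) cube([878, 119, 2038]); }
translate([205, 3448, 0]) cube([2810, 119, 2740]);
translate([205, 556, 0]) cube([119, 2892, 2740]);
translate([2896, 556, 0]) cube([119, 2892, 2740]);


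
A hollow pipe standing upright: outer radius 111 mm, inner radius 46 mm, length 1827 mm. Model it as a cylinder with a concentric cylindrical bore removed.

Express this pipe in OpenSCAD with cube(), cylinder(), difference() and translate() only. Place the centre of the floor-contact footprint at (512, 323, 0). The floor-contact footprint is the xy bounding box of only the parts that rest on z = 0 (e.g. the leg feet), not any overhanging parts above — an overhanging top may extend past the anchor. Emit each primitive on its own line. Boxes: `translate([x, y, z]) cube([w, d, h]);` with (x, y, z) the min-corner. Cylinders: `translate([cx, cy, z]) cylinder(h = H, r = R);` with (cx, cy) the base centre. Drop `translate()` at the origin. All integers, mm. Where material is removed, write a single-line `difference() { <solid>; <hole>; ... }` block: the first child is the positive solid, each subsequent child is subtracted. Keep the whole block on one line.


difference() { translate([512, 323, 0]) cylinder(h = 1827, r = 111); translate([512, 323, 0]) cylinder(h = 1827, r = 46); }


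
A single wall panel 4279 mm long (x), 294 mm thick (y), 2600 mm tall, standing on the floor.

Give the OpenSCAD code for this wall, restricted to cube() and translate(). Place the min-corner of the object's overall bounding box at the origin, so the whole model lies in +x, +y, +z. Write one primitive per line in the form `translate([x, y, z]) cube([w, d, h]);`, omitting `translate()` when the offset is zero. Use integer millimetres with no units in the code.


cube([4279, 294, 2600]);


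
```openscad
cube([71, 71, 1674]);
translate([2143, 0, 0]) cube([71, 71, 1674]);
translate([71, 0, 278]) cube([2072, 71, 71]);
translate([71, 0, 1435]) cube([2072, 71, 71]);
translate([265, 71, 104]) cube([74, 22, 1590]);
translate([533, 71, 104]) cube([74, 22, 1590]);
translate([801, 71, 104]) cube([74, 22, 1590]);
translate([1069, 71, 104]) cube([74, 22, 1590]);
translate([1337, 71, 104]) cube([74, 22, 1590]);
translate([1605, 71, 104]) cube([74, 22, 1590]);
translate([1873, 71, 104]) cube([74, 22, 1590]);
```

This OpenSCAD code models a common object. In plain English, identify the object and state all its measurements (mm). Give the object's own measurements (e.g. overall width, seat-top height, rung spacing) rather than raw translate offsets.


A fence section. Two 71×71 mm posts, 1674 mm tall, stand on the floor with a clear span of 2072 mm between their inner faces. Two horizontal rails of 71×71 mm section span the gap between the posts with their undersides at z = 278 mm and z = 1435 mm, flush with the posts' −y face. 7 pickets, each 74 mm wide, 22 mm thick and 1590 mm tall, are fixed to the +y face of the rails with their bottoms at z = 104 mm, spaced across the span with a 194 mm gap after the −x post and between neighbouring pickets, with 196 mm left before the +x post.


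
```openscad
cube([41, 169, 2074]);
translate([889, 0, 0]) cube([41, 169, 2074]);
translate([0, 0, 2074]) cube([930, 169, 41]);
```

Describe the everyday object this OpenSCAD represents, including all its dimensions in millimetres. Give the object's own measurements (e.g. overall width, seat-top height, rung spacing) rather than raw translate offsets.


A door frame. The clear opening is 848 mm wide and 2074 mm high. Two 41 mm wide jambs, 169 mm deep, stand either side of the opening from the floor to the top of the opening. A 41 mm thick head sits across the top of both jambs, spanning the full outside width of the frame.


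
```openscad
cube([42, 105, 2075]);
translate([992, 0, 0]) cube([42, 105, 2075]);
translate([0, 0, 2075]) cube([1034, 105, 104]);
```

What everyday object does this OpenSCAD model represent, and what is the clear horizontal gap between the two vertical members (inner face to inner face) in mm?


A door frame. The clear opening width is 950 mm.

Two 2075 mm tall posts with a header on top — a door frame. The left jamb is 42 mm wide at x = 0; the right jamb starts at x = 992. The clear opening is 992 − 42 = 950 mm.


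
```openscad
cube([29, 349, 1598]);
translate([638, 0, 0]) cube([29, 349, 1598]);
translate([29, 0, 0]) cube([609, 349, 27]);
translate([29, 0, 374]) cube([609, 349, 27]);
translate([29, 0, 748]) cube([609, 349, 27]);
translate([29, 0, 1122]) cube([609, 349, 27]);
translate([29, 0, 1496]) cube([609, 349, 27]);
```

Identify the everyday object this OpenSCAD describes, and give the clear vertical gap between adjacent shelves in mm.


A bookshelf. The clear shelf gap is 347 mm.

Two tall side panels with 5 horizontal boards between them — a bookshelf. The first two shelf undersides are at z = 0 and z = 374; with shelf thickness 27, the clear gap is 374 − 0 − 27 = 347 mm.


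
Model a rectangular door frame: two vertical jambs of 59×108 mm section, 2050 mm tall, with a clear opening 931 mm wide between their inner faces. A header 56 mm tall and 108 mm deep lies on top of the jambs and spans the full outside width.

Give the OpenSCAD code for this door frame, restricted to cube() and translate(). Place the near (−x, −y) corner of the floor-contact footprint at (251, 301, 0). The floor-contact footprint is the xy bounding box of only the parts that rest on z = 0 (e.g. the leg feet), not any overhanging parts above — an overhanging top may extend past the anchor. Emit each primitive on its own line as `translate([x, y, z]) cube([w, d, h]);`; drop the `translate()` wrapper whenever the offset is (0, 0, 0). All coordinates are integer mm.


translate([251, 301, 0]) cube([59, 108, 2050]);
translate([1241, 301, 0]) cube([59, 108, 2050]);
translate([251, 301, 2050]) cube([1049, 108, 56]);


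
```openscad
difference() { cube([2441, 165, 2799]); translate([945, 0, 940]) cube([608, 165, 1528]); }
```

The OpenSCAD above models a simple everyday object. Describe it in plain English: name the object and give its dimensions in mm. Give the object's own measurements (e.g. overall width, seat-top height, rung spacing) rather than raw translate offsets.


A wall 2441 mm long (x), 165 mm thick (y), 2799 mm tall, with a rectangular window opening cut through it. The opening is 608 mm wide and 1528 mm tall; its sill is at z = 940 mm and its near (−x) edge is 945 mm from the wall's −x end. The opening passes through the full wall thickness.


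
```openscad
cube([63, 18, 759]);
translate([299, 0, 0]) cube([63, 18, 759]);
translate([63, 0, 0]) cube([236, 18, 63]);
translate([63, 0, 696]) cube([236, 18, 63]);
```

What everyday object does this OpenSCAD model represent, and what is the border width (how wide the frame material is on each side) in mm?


A picture frame. The border width is 63 mm.

Four thin pieces enclosing a rectangular opening — a picture frame. The two full-height stiles are 759 mm tall; the top rail sits at z = 696 and is 63 mm tall, so the border above the opening is 759 − 696 = 63 mm, matching the stile x-width.


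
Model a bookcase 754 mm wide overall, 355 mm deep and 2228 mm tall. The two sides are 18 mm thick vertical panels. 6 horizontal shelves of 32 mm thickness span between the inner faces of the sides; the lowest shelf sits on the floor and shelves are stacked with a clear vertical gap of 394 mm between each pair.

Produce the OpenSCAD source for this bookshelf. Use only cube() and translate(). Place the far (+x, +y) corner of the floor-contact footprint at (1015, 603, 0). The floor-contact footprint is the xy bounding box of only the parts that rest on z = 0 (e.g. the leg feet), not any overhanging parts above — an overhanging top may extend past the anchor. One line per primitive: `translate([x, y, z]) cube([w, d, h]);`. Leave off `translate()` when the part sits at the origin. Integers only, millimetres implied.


translate([261, 248, 0]) cube([18, 355, 2228]);
translate([997, 248, 0]) cube([18, 355, 2228]);
translate([279, 248, 0]) cube([718, 355, 32]);
translate([279, 248, 426]) cube([718, 355, 32]);
translate([279, 248, 852]) cube([718, 355, 32]);
translate([279, 248, 1278]) cube([718, 355, 32]);
translate([279, 248, 1704]) cube([718, 355, 32]);
translate([279, 248, 2130]) cube([718, 355, 32]);


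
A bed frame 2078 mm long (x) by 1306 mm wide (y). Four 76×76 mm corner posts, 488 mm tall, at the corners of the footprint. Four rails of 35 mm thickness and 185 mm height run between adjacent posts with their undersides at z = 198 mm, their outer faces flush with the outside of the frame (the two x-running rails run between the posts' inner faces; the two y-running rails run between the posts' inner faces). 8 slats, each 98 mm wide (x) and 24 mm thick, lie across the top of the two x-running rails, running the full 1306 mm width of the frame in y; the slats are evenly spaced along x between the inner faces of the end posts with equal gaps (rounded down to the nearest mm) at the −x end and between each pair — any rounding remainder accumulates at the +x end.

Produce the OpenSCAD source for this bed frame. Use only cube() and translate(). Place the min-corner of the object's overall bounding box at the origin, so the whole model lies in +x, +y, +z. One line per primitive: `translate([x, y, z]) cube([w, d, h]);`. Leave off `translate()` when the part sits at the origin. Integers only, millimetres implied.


cube([76, 76, 488]);
translate([0, 1230, 0]) cube([76, 76, 488]);
translate([2002, 0, 0]) cube([76, 76, 488]);
translate([2002, 1230, 0]) cube([76, 76, 488]);
translate([76, 0, 198]) cube([1926, 35, 185]);
translate([76, 1271, 198]) cube([1926, 35, 185]);
translate([0, 76, 198]) cube([35, 1154, 185]);
translate([2043, 76, 198]) cube([35, 1154, 185]);
translate([202, 0, 383]) cube([98, 1306, 24]);
translate([426, 0, 383]) cube([98, 1306, 24]);
translate([650, 0, 383]) cube([98, 1306, 24]);
translate([874, 0, 383]) cube([98, 1306, 24]);
translate([1098, 0, 383]) cube([98, 1306, 24]);
translate([1322, 0, 383]) cube([98, 1306, 24]);
translate([1546, 0, 383]) cube([98, 1306, 24]);
translate([1770, 0, 383]) cube([98, 1306, 24]);
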